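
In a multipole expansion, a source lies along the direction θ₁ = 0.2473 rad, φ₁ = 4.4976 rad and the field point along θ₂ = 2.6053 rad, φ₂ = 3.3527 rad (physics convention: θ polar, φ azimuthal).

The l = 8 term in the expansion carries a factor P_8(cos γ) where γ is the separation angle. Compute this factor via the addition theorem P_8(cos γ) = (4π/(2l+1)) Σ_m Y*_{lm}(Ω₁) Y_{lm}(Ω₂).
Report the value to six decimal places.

0.071055

Term-by-term m-sum for l=8 (normalisation 4π/17 = 0.739198):
  term(m=-8) = -0.00000 + 0.00000j   from Y*(Ω₁)=-0.00000 - 0.00001j, Y(Ω₂)=-0.00028 - 0.00238j
  term(m=-7) = 0.00000 - 0.00000j   from Y*(Ω₁)=0.00011 + 0.00001j, Y(Ω₂)=0.00150 - 0.01604j
  term(m=-6) = 0.00006 + 0.00004j   from Y*(Ω₁)=-0.00030 + 0.00102j, Y(Ω₂)=0.02023 - 0.06444j
  term(m=-5) = -0.00128 + 0.00080j   from Y*(Ω₁)=-0.00676 - 0.00367j, Y(Ω₂)=0.09697 - 0.17124j
  term(m=-4) = -0.00218 - 0.01631j   from Y*(Ω₁)=0.02697 - 0.03128j, Y(Ω₂)=0.26461 - 0.29785j
  term(m=-3) = 0.07884 + 0.02380j   from Y*(Ω₁)=0.09718 + 0.12935j, Y(Ω₂)=0.41033 - 0.30127j
  term(m=-2) = -0.07220 + 0.08248j   from Y*(Ω₁)=-0.39448 + 0.18071j, Y(Ω₂)=0.23045 - 0.10352j
  term(m=-1) = 0.07992 + 0.17617j   from Y*(Ω₁)=-0.14165 - 0.64930j, Y(Ω₂)=-0.28463 + 0.06100j
  term(m=+0) = -0.07021 + 0.00000j   from Y*(Ω₁)=0.19261 + 0.00000j, Y(Ω₂)=-0.36453 + 0.00000j
  term(m=+1) = 0.07992 - 0.17617j   from Y*(Ω₁)=0.14165 - 0.64930j, Y(Ω₂)=0.28463 + 0.06100j
  term(m=+2) = -0.07220 - 0.08248j   from Y*(Ω₁)=-0.39448 - 0.18071j, Y(Ω₂)=0.23045 + 0.10352j
  term(m=+3) = 0.07884 - 0.02380j   from Y*(Ω₁)=-0.09718 + 0.12935j, Y(Ω₂)=-0.41033 - 0.30127j
  term(m=+4) = -0.00218 + 0.01631j   from Y*(Ω₁)=0.02697 + 0.03128j, Y(Ω₂)=0.26461 + 0.29785j
  term(m=+5) = -0.00128 - 0.00080j   from Y*(Ω₁)=0.00676 - 0.00367j, Y(Ω₂)=-0.09697 - 0.17124j
  term(m=+6) = 0.00006 - 0.00004j   from Y*(Ω₁)=-0.00030 - 0.00102j, Y(Ω₂)=0.02023 + 0.06444j
  term(m=+7) = 0.00000 + 0.00000j   from Y*(Ω₁)=-0.00011 + 0.00001j, Y(Ω₂)=-0.00150 - 0.01604j
  term(m=+8) = -0.00000 - 0.00000j   from Y*(Ω₁)=-0.00000 + 0.00001j, Y(Ω₂)=-0.00028 + 0.00238j
Σ over m = 0.09612 - 0.00000j; ×(4π/17) → 0.07105 - 0.00000j. Real part: 0.071055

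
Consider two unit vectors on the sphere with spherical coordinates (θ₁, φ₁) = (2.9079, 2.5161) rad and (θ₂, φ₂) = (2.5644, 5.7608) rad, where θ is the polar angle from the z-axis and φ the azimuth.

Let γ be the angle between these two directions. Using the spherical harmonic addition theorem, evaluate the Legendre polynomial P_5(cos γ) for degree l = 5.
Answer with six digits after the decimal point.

Addition theorem: P_5(cos γ) = (4π/11) Σ_m Y*_{lm}(Ω₁) Y_{lm}(Ω₂), m = −5…5:
  term(m=-5) = -0.00001 + 0.00000j   from Y*(Ω₁)=0.00031 + 0.00000j, Y(Ω₂)=-0.01938 + 0.01135j
  term(m=-4) = 0.00041 - 0.00018j   from Y*(Ω₁)=0.00329 + 0.00245j, Y(Ω₂)=0.05406 - 0.09470j
  term(m=-3) = -0.00920 + 0.00294j   from Y*(Ω₁)=0.00972 + 0.03080j, Y(Ω₂)=0.00109 + 0.29904j
  term(m=-2) = 0.07449 - 0.01558j   from Y*(Ω₁)=-0.05112 + 0.15436j, Y(Ω₂)=-0.23499 - 0.40474j
  term(m=-1) = -0.12893 + 0.01334j   from Y*(Ω₁)=-0.39436 + 0.28482j, Y(Ω₂)=0.23092 + 0.13295j
  term(m=+0) = -0.17834 + 0.00000j   from Y*(Ω₁)=-0.58913 + 0.00000j, Y(Ω₂)=0.30273 + 0.00000j
  term(m=+1) = -0.12893 - 0.01334j   from Y*(Ω₁)=0.39436 + 0.28482j, Y(Ω₂)=-0.23092 + 0.13295j
  term(m=+2) = 0.07449 + 0.01558j   from Y*(Ω₁)=-0.05112 - 0.15436j, Y(Ω₂)=-0.23499 + 0.40474j
  term(m=+3) = -0.00920 - 0.00294j   from Y*(Ω₁)=-0.00972 + 0.03080j, Y(Ω₂)=-0.00109 + 0.29904j
  term(m=+4) = 0.00041 + 0.00018j   from Y*(Ω₁)=0.00329 - 0.00245j, Y(Ω₂)=0.05406 + 0.09470j
  term(m=+5) = -0.00001 - 0.00000j   from Y*(Ω₁)=-0.00031 + 0.00000j, Y(Ω₂)=0.01938 + 0.01135j
Accumulated sum -0.30482 + 0.00000j; after 4π/(2l+1) scaling, -0.34823 + 0.00000j ⇒ P_5 = -0.348226

-0.348226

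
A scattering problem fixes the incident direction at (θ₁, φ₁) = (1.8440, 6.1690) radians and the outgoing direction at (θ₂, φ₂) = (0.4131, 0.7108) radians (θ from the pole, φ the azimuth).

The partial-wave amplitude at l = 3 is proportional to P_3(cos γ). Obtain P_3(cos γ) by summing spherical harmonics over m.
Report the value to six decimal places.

Summing Y*_{l m}(θ₁,φ₁)·Y_{l m}(θ₂,φ₂) over m ∈ [−3, 3]; prefactor 4π/(2·3+1) = 1.795196:
  m=-3: Y*=0.35086 - 0.12512j  Y=-0.01438 - 0.02285j  product -0.00790 - 0.00622j
  m=-2: Y*=-0.24904 + 0.05788j  Y=0.02242 - 0.14917j  product 0.00305 + 0.03845j
  m=-1: Y*=-0.19663 + 0.02255j  Y=0.31406 - 0.27038j  product -0.05566 + 0.06025j
  m=+0: Y*=0.26542 + 0.00000j  Y=0.40816 + 0.00000j  product 0.10833 + 0.00000j
  m=+1: Y*=0.19663 + 0.02255j  Y=-0.31406 - 0.27038j  product -0.05566 - 0.06025j
  m=+2: Y*=-0.24904 - 0.05788j  Y=0.02242 + 0.14917j  product 0.00305 - 0.03845j
  m=+3: Y*=-0.35086 - 0.12512j  Y=0.01438 - 0.02285j  product -0.00790 + 0.00622j
Total Σ_m = -0.01268 - 0.00000j. Multiply by 1.795196: -0.02277 - 0.00000j. P_3(cos γ) = -0.022772

-0.022772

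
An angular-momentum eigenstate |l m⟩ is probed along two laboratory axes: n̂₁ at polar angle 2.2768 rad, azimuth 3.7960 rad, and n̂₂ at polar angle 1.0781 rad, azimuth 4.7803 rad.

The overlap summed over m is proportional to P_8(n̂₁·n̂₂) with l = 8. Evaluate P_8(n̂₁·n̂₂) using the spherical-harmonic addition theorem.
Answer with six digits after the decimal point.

0.233807

Addition theorem: P_8(cos γ) = (4π/17) Σ_m Y*_{lm}(Ω₁) Y_{lm}(Ω₂), m = −8…8:
  [-8]  conj(Y_{8,-8})(Ω₁) = (0.028939, -0.050209) ; Y_{8,-8}(Ω₂) = (0.160212, -0.096754) ; Δ = (-0.000221, -0.010844)
  [-7]  conj(Y_{8,-7})(Ω₁) = (-0.025922, -0.195932) ; Y_{8,-7}(Ω₂) = (-0.183946, -0.357350) ; Δ = (-0.065248, 0.045304)
  [-6]  conj(Y_{8,-6})(Ω₁) = (-0.274785, -0.274484) ; Y_{8,-6}(Ω₂) = (-0.380871, 0.164392) ; Δ = (0.149781, 0.059371)
  [-5]  conj(Y_{8,-5})(Ω₁) = (-0.442334, -0.058029) ; Y_{8,-5}(Ω₂) = (0.024212, 0.068542) ; Δ = (-0.006732, -0.031724)
  [-4]  conj(Y_{8,-4})(Ω₁) = (-0.154483, 0.089266) ; Y_{8,-4}(Ω₂) = (-0.307014, 0.085512) ; Δ = (0.039795, -0.040616)
  [-3]  conj(Y_{8,-3})(Ω₁) = (0.098747, -0.238581) ; Y_{8,-3}(Ω₂) = (0.049445, 0.239327) ; Δ = (0.061981, 0.011836)
  [-2]  conj(Y_{8,-2})(Ω₁) = (-0.086170, -0.321355) ; Y_{8,-2}(Ω₂) = (-0.205067, 0.028025) ; Δ = (0.026677, 0.063484)
  [-1]  conj(Y_{8,-1})(Ω₁) = (0.091324, 0.070062) ; Y_{8,-1}(Ω₂) = (0.019707, 0.289749) ; Δ = (-0.018501, 0.027842)
  [+0]  conj(Y_{8,0})(Ω₁) = (0.351185, -0.000000) ; Y_{8,0}(Ω₂) = (-0.167329, 0.000000) ; Δ = (-0.058763, 0.000000)
  [+1]  conj(Y_{8,1})(Ω₁) = (-0.091324, 0.070062) ; Y_{8,1}(Ω₂) = (-0.019707, 0.289749) ; Δ = (-0.018501, -0.027842)
  [+2]  conj(Y_{8,2})(Ω₁) = (-0.086170, 0.321355) ; Y_{8,2}(Ω₂) = (-0.205067, -0.028025) ; Δ = (0.026677, -0.063484)
  [+3]  conj(Y_{8,3})(Ω₁) = (-0.098747, -0.238581) ; Y_{8,3}(Ω₂) = (-0.049445, 0.239327) ; Δ = (0.061981, -0.011836)
  [+4]  conj(Y_{8,4})(Ω₁) = (-0.154483, -0.089266) ; Y_{8,4}(Ω₂) = (-0.307014, -0.085512) ; Δ = (0.039795, 0.040616)
  [+5]  conj(Y_{8,5})(Ω₁) = (0.442334, -0.058029) ; Y_{8,5}(Ω₂) = (-0.024212, 0.068542) ; Δ = (-0.006732, 0.031724)
  [+6]  conj(Y_{8,6})(Ω₁) = (-0.274785, 0.274484) ; Y_{8,6}(Ω₂) = (-0.380871, -0.164392) ; Δ = (0.149781, -0.059371)
  [+7]  conj(Y_{8,7})(Ω₁) = (0.025922, -0.195932) ; Y_{8,7}(Ω₂) = (0.183946, -0.357350) ; Δ = (-0.065248, -0.045304)
  [+8]  conj(Y_{8,8})(Ω₁) = (0.028939, 0.050209) ; Y_{8,8}(Ω₂) = (0.160212, 0.096754) ; Δ = (-0.000221, 0.010844)
Accumulated sum (0.316298, -0.000000); after 4π/(2l+1) scaling, (0.233807, -0.000000) ⇒ P_8 = 0.233807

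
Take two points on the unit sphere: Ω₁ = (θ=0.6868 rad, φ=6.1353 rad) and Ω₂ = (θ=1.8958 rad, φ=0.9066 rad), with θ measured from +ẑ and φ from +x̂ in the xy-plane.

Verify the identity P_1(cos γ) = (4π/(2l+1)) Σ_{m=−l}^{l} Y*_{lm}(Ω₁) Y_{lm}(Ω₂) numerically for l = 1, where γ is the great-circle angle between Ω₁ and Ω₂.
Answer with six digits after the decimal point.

Summing Y*_{l m}(θ₁,φ₁)·Y_{l m}(θ₂,φ₂) over m ∈ [−1, 1]; prefactor 4π/(2·1+1) = 4.188790:
  m=-1: 0.21667 - 0.03228j × 0.20182 - 0.25780j = 0.03541 - 0.06237j  (running Σ = 0.03541 - 0.06237j)
  m=0: 0.37783 + 0.00000j × -0.15602 + 0.00000j = -0.05895 + 0.00000j  (running Σ = -0.02354 - 0.06237j)
  m=1: -0.21667 - 0.03228j × -0.20182 - 0.25780j = 0.03541 + 0.06237j  (running Σ = 0.01187 + 0.00000j)
Accumulated sum 0.01187 + 0.00000j; after 4π/(2l+1) scaling, 0.04972 + 0.00000j ⇒ P_1 = 0.049718

0.049718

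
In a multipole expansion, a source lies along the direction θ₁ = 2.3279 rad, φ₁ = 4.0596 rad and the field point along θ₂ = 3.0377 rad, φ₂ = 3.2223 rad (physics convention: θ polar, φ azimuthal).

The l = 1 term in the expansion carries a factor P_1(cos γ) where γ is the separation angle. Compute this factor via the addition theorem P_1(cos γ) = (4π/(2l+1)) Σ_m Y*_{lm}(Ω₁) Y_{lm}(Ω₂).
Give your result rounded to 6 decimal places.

Addition theorem: P_1(cos γ) = (4π/3) Σ_m Y*_{lm}(Ω₁) Y_{lm}(Ω₂), m = −1…1:
  m=-1: Y*=-0.152528-0.199484i  Y=-0.035713+0.002889i  product +0.006023+0.006684i
  m=+0: Y*=-0.335582-0.000000i  Y=-0.485968+0.000000i  product +0.163082+0.000000i
  m=+1: Y*=+0.152528-0.199484i  Y=+0.035713+0.002889i  product +0.006023-0.006684i
Σ over m = +0.175129+0.000000i; ×(4π/3) → +0.733578+0.000000i. Real part: 0.733578

0.733578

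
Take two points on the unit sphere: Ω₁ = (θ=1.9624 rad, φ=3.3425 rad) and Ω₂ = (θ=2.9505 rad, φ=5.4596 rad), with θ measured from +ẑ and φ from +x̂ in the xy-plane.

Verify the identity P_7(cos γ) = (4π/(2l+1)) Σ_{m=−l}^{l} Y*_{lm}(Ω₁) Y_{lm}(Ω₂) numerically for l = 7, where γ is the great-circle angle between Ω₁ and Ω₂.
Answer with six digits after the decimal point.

-0.246916

Addition theorem: P_7(cos γ) = (4π/15) Σ_m Y*_{lm}(Ω₁) Y_{lm}(Ω₂), m = −7…7:
  term(m=-7) = (-0.000001, -0.000001)   from Y*(Ω₁)=(-0.047179, -0.284309), Y(Ω₂)=(0.000004, -0.000002)
  term(m=-6) = (0.000038, -0.000005)   from Y*(Ω₁)=(-0.159088, -0.415888), Y(Ω₂)=(-0.000020, 0.000084)
  term(m=-5) = (-0.000092, 0.000212)   from Y*(Ω₁)=(-0.118689, -0.186705), Y(Ω₂)=(-0.000586, -0.000866)
  term(m=-4) = (0.001165, 0.001651)   from Y*(Ω₁)=(0.156973, 0.162804), Y(Ω₂)=(0.008832, 0.001360)
  term(m=-3) = (-0.017088, 0.001166)   from Y*(Ω₁)=(0.257637, 0.177290), Y(Ω₂)=(-0.042899, 0.034045)
  term(m=-2) = (-0.010943, 0.021112)   from Y*(Ω₁)=(-0.094401, -0.040114), Y(Ω₂)=(0.017689, -0.231159)
  term(m=-1) = (-0.100932, -0.165999)   from Y*(Ω₁)=(-0.317476, -0.064655), Y(Ω₂)=(0.407505, 0.439880)
  term(m=+0) = (-0.039029, 0.000000)   from Y*(Ω₁)=(0.064967, -0.000000), Y(Ω₂)=(-0.600748, 0.000000)
  term(m=+1) = (-0.100932, 0.165999)   from Y*(Ω₁)=(0.317476, -0.064655), Y(Ω₂)=(-0.407505, 0.439880)
  term(m=+2) = (-0.010943, -0.021112)   from Y*(Ω₁)=(-0.094401, 0.040114), Y(Ω₂)=(0.017689, 0.231159)
  term(m=+3) = (-0.017088, -0.001166)   from Y*(Ω₁)=(-0.257637, 0.177290), Y(Ω₂)=(0.042899, 0.034045)
  term(m=+4) = (0.001165, -0.001651)   from Y*(Ω₁)=(0.156973, -0.162804), Y(Ω₂)=(0.008832, -0.001360)
  term(m=+5) = (-0.000092, -0.000212)   from Y*(Ω₁)=(0.118689, -0.186705), Y(Ω₂)=(0.000586, -0.000866)
  term(m=+6) = (0.000038, 0.000005)   from Y*(Ω₁)=(-0.159088, 0.415888), Y(Ω₂)=(-0.000020, -0.000084)
  term(m=+7) = (-0.000001, 0.000001)   from Y*(Ω₁)=(0.047179, -0.284309), Y(Ω₂)=(-0.000004, -0.000002)
Σ over m = (-0.294735, -0.000000); ×(4π/15) → (-0.246916, -0.000000). Real part: -0.246916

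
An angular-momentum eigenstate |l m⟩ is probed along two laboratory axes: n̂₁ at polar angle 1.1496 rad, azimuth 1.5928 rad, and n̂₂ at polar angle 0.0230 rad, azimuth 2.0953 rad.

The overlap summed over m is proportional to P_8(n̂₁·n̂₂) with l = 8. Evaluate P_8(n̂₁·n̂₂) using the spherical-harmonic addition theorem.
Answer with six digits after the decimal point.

Term-by-term m-sum for l=8 (normalisation 4π/17 = 0.739198):
  [-8]  conj(Y_{8,-8})(Ω₁) = (0.244147, 0.043426) ; Y_{8,-8}(Ω₂) = (-0.000000, 0.000000) ; Δ = (-0.000000, 0.000000)
  [-7]  conj(Y_{8,-7})(Ω₁) = (0.068177, -0.439125) ; Y_{8,-7}(Ω₂) = (-0.000000, -0.000000) ; Δ = (-0.000000, 0.000000)
  [-6]  conj(Y_{8,-6})(Ω₁) = (-0.324928, -0.043149) ; Y_{8,-6}(Ω₂) = (0.000000, -0.000000) ; Δ = (-0.000000, -0.000000)
  [-5]  conj(Y_{8,-5})(Ω₁) = (0.011382, -0.103038) ; Y_{8,-5}(Ω₂) = (-0.000000, 0.000000) ; Δ = (0.000000, 0.000000)
  [-4]  conj(Y_{8,-4})(Ω₁) = (-0.357596, -0.031555) ; Y_{8,-4}(Ω₂) = (-0.000002, -0.000003) ; Δ = (0.000001, 0.000001)
  [-3]  conj(Y_{8,-3})(Ω₁) = (-0.004591, 0.069445) ; Y_{8,-3}(Ω₂) = (0.000170, -0.000000) ; Δ = (-0.000001, 0.000012)
  [-2]  conj(Y_{8,-2})(Ω₁) = (-0.318943, -0.014045) ; Y_{8,-2}(Ω₂) = (-0.002713, 0.004719) ; Δ = (0.000932, -0.001467)
  [-1]  conj(Y_{8,-1})(Ω₁) = (-0.002991, 0.135926) ; Y_{8,-1}(Ω₂) = (-0.056570, -0.097777) ; Δ = (0.013460, -0.007397)
  [+0]  conj(Y_{8,0})(Ω₁) = (-0.300430, -0.000000) ; Y_{8,0}(Ω₂) = (1.152058, 0.000000) ; Δ = (-0.346112, -0.000000)
  [+1]  conj(Y_{8,1})(Ω₁) = (0.002991, 0.135926) ; Y_{8,1}(Ω₂) = (0.056570, -0.097777) ; Δ = (0.013460, 0.007397)
  [+2]  conj(Y_{8,2})(Ω₁) = (-0.318943, 0.014045) ; Y_{8,2}(Ω₂) = (-0.002713, -0.004719) ; Δ = (0.000932, 0.001467)
  [+3]  conj(Y_{8,3})(Ω₁) = (0.004591, 0.069445) ; Y_{8,3}(Ω₂) = (-0.000170, -0.000000) ; Δ = (-0.000001, -0.000012)
  [+4]  conj(Y_{8,4})(Ω₁) = (-0.357596, 0.031555) ; Y_{8,4}(Ω₂) = (-0.000002, 0.000003) ; Δ = (0.000001, -0.000001)
  [+5]  conj(Y_{8,5})(Ω₁) = (-0.011382, -0.103038) ; Y_{8,5}(Ω₂) = (0.000000, 0.000000) ; Δ = (0.000000, -0.000000)
  [+6]  conj(Y_{8,6})(Ω₁) = (-0.324928, 0.043149) ; Y_{8,6}(Ω₂) = (0.000000, 0.000000) ; Δ = (-0.000000, 0.000000)
  [+7]  conj(Y_{8,7})(Ω₁) = (-0.068177, -0.439125) ; Y_{8,7}(Ω₂) = (0.000000, -0.000000) ; Δ = (-0.000000, -0.000000)
  [+8]  conj(Y_{8,8})(Ω₁) = (0.244147, -0.043426) ; Y_{8,8}(Ω₂) = (-0.000000, -0.000000) ; Δ = (-0.000000, -0.000000)
Accumulated sum (-0.317330, -0.000000); after 4π/(2l+1) scaling, (-0.234570, -0.000000) ⇒ P_8 = -0.234570

-0.234570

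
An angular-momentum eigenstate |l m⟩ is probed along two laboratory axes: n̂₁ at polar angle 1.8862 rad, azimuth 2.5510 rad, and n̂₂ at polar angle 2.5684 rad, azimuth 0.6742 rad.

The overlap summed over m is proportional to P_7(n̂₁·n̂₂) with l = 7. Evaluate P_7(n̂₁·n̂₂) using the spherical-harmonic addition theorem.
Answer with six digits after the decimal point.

-0.207926

Term-by-term m-sum for l=7 (normalisation 4π/15 = 0.837758):
  m=-7: Y*=0.19180 - 0.29388j  Y=0.00005 + 0.00690j  product 0.00204 + 0.00131j
  m=-6: Y*=0.39429 - 0.16762j  Y=0.02475 - 0.03142j  product 0.00449 - 0.01653j
  m=-5: Y*=0.07022 + 0.01341j  Y=-0.13705 + 0.03200j  product -0.01005 + 0.00041j
  m=-4: Y*=-0.23139 - 0.22855j  Y=0.29736 + 0.14174j  product -0.03641 - 0.10076j
  m=-3: Y*=-0.03846 - 0.18878j  Y=-0.21314 - 0.43920j  product -0.07471 + 0.05713j
  m=-2: Y*=-0.09562 + 0.23288j  Y=-0.07339 + 0.32454j  product -0.06856 - 0.04812j
  m=-1: Y*=-0.19112 + 0.12813j  Y=-0.14778 + 0.11809j  product 0.01311 - 0.04150j
  m=+0: Y*=0.22715 + 0.00000j  Y=0.40506 + 0.00000j  product 0.09201 + 0.00000j
  m=+1: Y*=0.19112 + 0.12813j  Y=0.14778 + 0.11809j  product 0.01311 + 0.04150j
  m=+2: Y*=-0.09562 - 0.23288j  Y=-0.07339 - 0.32454j  product -0.06856 + 0.04812j
  m=+3: Y*=0.03846 - 0.18878j  Y=0.21314 - 0.43920j  product -0.07471 - 0.05713j
  m=+4: Y*=-0.23139 + 0.22855j  Y=0.29736 - 0.14174j  product -0.03641 + 0.10076j
  m=+5: Y*=-0.07022 + 0.01341j  Y=0.13705 + 0.03200j  product -0.01005 - 0.00041j
  m=+6: Y*=0.39429 + 0.16762j  Y=0.02475 + 0.03142j  product 0.00449 + 0.01653j
  m=+7: Y*=-0.19180 - 0.29388j  Y=-0.00005 + 0.00690j  product 0.00204 - 0.00131j
Σ over m = -0.24819 + 0.00000j; ×(4π/15) → -0.20793 + 0.00000j. Real part: -0.207926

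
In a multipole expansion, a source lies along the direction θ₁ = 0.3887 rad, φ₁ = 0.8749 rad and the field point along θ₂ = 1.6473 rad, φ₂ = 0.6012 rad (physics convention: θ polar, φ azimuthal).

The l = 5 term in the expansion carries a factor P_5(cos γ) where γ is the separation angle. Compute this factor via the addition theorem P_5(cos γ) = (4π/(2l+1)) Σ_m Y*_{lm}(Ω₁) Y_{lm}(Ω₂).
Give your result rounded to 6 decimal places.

0.346278

Summing Y*_{l m}(θ₁,φ₁)·Y_{l m}(θ₂,φ₂) over m ∈ [−5, 5]; prefactor 4π/(2·5+1) = 1.142397:
  m=-5: -0.00120 - 0.00342j × -0.45319 - 0.06183j = 0.00033 + 0.00163j  (running Σ = 0.00033 + 0.00163j)
  m=-4: -0.02624 - 0.00982j × 0.08211 + 0.07449j = -0.00142 - 0.00276j  (running Σ = -0.00109 - 0.00114j)
  m=-3: -0.10981 + 0.06242j × 0.07495 + 0.31612j = -0.02796 - 0.03003j  (running Σ = -0.02905 - 0.03117j)
  m=-2: -0.06293 + 0.34781j × 0.04556 - 0.11803j = 0.03818 + 0.02327j  (running Σ = 0.00913 - 0.00789j)
  m=-1: 0.34329 + 0.41098j × 0.24200 - 0.16599j = 0.15129 + 0.04247j  (running Σ = 0.16043 + 0.03458j)
  m=0: 0.13597 + 0.00000j × -0.13044 + 0.00000j = -0.01774 + 0.00000j  (running Σ = 0.14269 + 0.03458j)
  m=1: -0.34329 + 0.41098j × -0.24200 - 0.16599j = 0.15129 - 0.04247j  (running Σ = 0.29398 - 0.00789j)
  m=2: -0.06293 - 0.34781j × 0.04556 + 0.11803j = 0.03818 - 0.02327j  (running Σ = 0.33217 - 0.03117j)
  m=3: 0.10981 + 0.06242j × -0.07495 + 0.31612j = -0.02796 + 0.03003j  (running Σ = 0.30420 - 0.00114j)
  m=4: -0.02624 + 0.00982j × 0.08211 - 0.07449j = -0.00142 + 0.00276j  (running Σ = 0.30278 + 0.00163j)
  m=5: 0.00120 - 0.00342j × 0.45319 - 0.06183j = 0.00033 - 0.00163j  (running Σ = 0.30311 + 0.00000j)
Σ over m = 0.30311 + 0.00000j; ×(4π/11) → 0.34628 + 0.00000j. Real part: 0.346278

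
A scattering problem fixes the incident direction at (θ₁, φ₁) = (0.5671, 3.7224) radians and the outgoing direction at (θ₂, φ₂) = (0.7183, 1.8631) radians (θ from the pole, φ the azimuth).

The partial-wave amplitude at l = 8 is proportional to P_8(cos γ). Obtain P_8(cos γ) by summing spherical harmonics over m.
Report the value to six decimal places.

0.026693

Addition theorem: P_8(cos γ) = (4π/17) Σ_m Y*_{lm}(Ω₁) Y_{lm}(Ω₂), m = −8…8:
  [-8]  conj(Y_{8,-8})(Ω₁) = -0.000235-0.003566i ; Y_{8,-8}(Ω₂) = -0.012594-0.013050i ; Δ = -0.000044+0.000048i
  [-7]  conj(Y_{8,-7})(Ω₁) = +0.013527+0.017915i ; Y_{8,-7}(Ω₂) = +0.073794-0.037981i ; Δ = +0.001679+0.000808i
  [-6]  conj(Y_{8,-6})(Ω₁) = -0.082379-0.029442i ; Y_{8,-6}(Ω₂) = +0.041763+0.225625i ; Δ = +0.003203-0.019816i
  [-5]  conj(Y_{8,-5})(Ω₁) = +0.228757-0.055389i ; Y_{8,-5}(Ω₂) = -0.413465-0.045363i ; Δ = -0.097096+0.012524i
  [-4]  conj(Y_{8,-4})(Ω₁) = -0.296512+0.316735i ; Y_{8,-4}(Ω₂) = +0.177341-0.417608i ; Δ = +0.079687+0.179996i
  [-3]  conj(Y_{8,-3})(Ω₁) = +0.082738-0.477342i ; Y_{8,-3}(Ω₂) = +0.114447+0.095207i ; Δ = +0.054916-0.046753i
  [-2]  conj(Y_{8,-2})(Ω₁) = +0.058929+0.135889i ; Y_{8,-2}(Ω₂) = +0.255848-0.169314i ; Δ = +0.038085+0.024789i
  [-1]  conj(Y_{8,-1})(Ω₁) = +0.300321+0.197108i ; Y_{8,-1}(Ω₂) = +0.090011+0.299117i ; Δ = -0.031926+0.107573i
  [+0]  conj(Y_{8,0})(Ω₁) = -0.278990-0.000000i ; Y_{8,0}(Ω₂) = +0.218274+0.000000i ; Δ = -0.060896-0.000000i
  [+1]  conj(Y_{8,1})(Ω₁) = -0.300321+0.197108i ; Y_{8,1}(Ω₂) = -0.090011+0.299117i ; Δ = -0.031926-0.107573i
  [+2]  conj(Y_{8,2})(Ω₁) = +0.058929-0.135889i ; Y_{8,2}(Ω₂) = +0.255848+0.169314i ; Δ = +0.038085-0.024789i
  [+3]  conj(Y_{8,3})(Ω₁) = -0.082738-0.477342i ; Y_{8,3}(Ω₂) = -0.114447+0.095207i ; Δ = +0.054916+0.046753i
  [+4]  conj(Y_{8,4})(Ω₁) = -0.296512-0.316735i ; Y_{8,4}(Ω₂) = +0.177341+0.417608i ; Δ = +0.079687-0.179996i
  [+5]  conj(Y_{8,5})(Ω₁) = -0.228757-0.055389i ; Y_{8,5}(Ω₂) = +0.413465-0.045363i ; Δ = -0.097096-0.012524i
  [+6]  conj(Y_{8,6})(Ω₁) = -0.082379+0.029442i ; Y_{8,6}(Ω₂) = +0.041763-0.225625i ; Δ = +0.003203+0.019816i
  [+7]  conj(Y_{8,7})(Ω₁) = -0.013527+0.017915i ; Y_{8,7}(Ω₂) = -0.073794-0.037981i ; Δ = +0.001679-0.000808i
  [+8]  conj(Y_{8,8})(Ω₁) = -0.000235+0.003566i ; Y_{8,8}(Ω₂) = -0.012594+0.013050i ; Δ = -0.000044-0.000048i
Total Σ_m = +0.036111-0.000000i. Multiply by 0.739198: +0.026693-0.000000i. P_8(cos γ) = 0.026693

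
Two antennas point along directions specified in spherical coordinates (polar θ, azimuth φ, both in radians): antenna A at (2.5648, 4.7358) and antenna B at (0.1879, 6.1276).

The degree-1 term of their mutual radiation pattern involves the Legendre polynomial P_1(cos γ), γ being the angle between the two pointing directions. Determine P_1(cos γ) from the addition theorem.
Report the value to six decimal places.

-0.805326

Summing Y*_{l m}(θ₁,φ₁)·Y_{l m}(θ₂,φ₂) over m ∈ [−1, 1]; prefactor 4π/(2·1+1) = 4.188790:
  [-1]  conj(Y_{1,-1})(Ω₁) = 0.00441 - 0.18836j ; Y_{1,-1}(Ω₂) = 0.06376 + 0.01000j ; Δ = 0.00216 - 0.01197j
  [+0]  conj(Y_{1,0})(Ω₁) = -0.40955 + 0.00000j ; Y_{1,0}(Ω₂) = 0.48000 + 0.00000j ; Δ = -0.19659 + 0.00000j
  [+1]  conj(Y_{1,1})(Ω₁) = -0.00441 - 0.18836j ; Y_{1,1}(Ω₂) = -0.06376 + 0.01000j ; Δ = 0.00216 + 0.01197j
Total Σ_m = -0.19226 + 0.00000j. Multiply by 4.188790: -0.80533 + 0.00000j. P_1(cos γ) = -0.805326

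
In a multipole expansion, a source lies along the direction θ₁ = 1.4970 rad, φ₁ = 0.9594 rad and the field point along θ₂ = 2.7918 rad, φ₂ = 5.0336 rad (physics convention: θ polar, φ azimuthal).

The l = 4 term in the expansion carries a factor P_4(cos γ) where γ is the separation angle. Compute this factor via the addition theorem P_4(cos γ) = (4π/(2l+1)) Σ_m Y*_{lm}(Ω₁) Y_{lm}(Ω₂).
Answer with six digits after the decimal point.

Addition theorem: P_4(cos γ) = (4π/9) Σ_m Y*_{lm}(Ω₁) Y_{lm}(Ω₂), m = −4…4:
  m=-4: (-0.335921, -0.280657) × (0.001722, -0.005856) = (-0.002222, 0.001484)  (running Σ = (-0.002222, 0.001484))
  m=-3: (-0.088377, 0.023831) × (0.038869, 0.027002) = (-0.004079, -0.001460)  (running Σ = (-0.006301, 0.000024))
  m=-2: (0.109142, -0.300860) × (-0.162875, 0.121882) = (0.018893, 0.062305)  (running Σ = (0.012592, 0.062329))
  m=-1: (-0.059142, -0.084368) × (-0.152814, -0.459269) = (-0.029710, 0.040055)  (running Σ = (-0.017118, 0.102384))
  m=0: (0.300214, -0.000000) × (0.400394, 0.000000) = (0.120204, 0.000000)  (running Σ = (0.103086, 0.102384))
  m=1: (0.059142, -0.084368) × (0.152814, -0.459269) = (-0.029710, -0.040055)  (running Σ = (0.073376, 0.062329))
  m=2: (0.109142, 0.300860) × (-0.162875, -0.121882) = (0.018893, -0.062305)  (running Σ = (0.092269, 0.000024))
  m=3: (0.088377, 0.023831) × (-0.038869, 0.027002) = (-0.004079, 0.001460)  (running Σ = (0.088191, 0.001484))
  m=4: (-0.335921, 0.280657) × (0.001722, 0.005856) = (-0.002222, -0.001484)  (running Σ = (0.085969, 0.000000))
Accumulated sum (0.085969, 0.000000); after 4π/(2l+1) scaling, (0.120035, 0.000000) ⇒ P_4 = 0.120035

0.120035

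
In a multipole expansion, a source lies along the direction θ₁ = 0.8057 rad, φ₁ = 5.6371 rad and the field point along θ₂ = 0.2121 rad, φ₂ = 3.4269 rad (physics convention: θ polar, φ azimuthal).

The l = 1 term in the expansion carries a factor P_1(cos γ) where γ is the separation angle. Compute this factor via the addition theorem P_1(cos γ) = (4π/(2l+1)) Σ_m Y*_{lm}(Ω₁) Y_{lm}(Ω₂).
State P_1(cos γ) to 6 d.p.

0.586476

Summing Y*_{l m}(θ₁,φ₁)·Y_{l m}(θ₂,φ₂) over m ∈ [−1, 1]; prefactor 4π/(2·1+1) = 4.188790:
  m=-1: Y*=0.19898 - 0.15004j  Y=-0.06979 + 0.02047j  product -0.01082 + 0.01454j
  m=+0: Y*=0.33841 + 0.00000j  Y=0.47765 + 0.00000j  product 0.16164 + 0.00000j
  m=+1: Y*=-0.19898 - 0.15004j  Y=0.06979 + 0.02047j  product -0.01082 - 0.01454j
Accumulated sum 0.14001 + 0.00000j; after 4π/(2l+1) scaling, 0.58648 + 0.00000j ⇒ P_1 = 0.586476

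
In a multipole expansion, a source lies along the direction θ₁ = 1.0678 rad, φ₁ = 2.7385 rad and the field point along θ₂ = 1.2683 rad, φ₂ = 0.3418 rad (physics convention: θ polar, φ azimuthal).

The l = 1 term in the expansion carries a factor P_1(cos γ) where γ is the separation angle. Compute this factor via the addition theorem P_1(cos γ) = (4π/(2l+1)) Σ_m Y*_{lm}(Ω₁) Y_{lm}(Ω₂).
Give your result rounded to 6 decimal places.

-0.471255

Addition theorem: P_1(cos γ) = (4π/3) Σ_m Y*_{lm}(Ω₁) Y_{lm}(Ω₂), m = −1…1:
  m=-1: -0.27844 + 0.11874j × 0.31073 - 0.11055j = -0.07339 + 0.06768j  (running Σ = -0.07339 + 0.06768j)
  m=0: 0.23553 + 0.00000j × 0.14556 + 0.00000j = 0.03428 + 0.00000j  (running Σ = -0.03911 + 0.06768j)
  m=1: 0.27844 + 0.11874j × -0.31073 - 0.11055j = -0.07339 - 0.06768j  (running Σ = -0.11250 + 0.00000j)
Σ over m = -0.11250 + 0.00000j; ×(4π/3) → -0.47125 + 0.00000j. Real part: -0.471255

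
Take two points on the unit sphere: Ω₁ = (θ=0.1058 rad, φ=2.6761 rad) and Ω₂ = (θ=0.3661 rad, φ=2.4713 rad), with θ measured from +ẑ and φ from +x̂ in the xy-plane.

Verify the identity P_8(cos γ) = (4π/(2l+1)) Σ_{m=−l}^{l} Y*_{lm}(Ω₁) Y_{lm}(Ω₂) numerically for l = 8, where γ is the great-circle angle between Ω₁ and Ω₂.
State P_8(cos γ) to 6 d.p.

0.088872

Addition theorem: P_8(cos γ) = (4π/17) Σ_m Y*_{lm}(Ω₁) Y_{lm}(Ω₂), m = −8…8:
  m=-8: Y*=-0.000000+0.000000i  Y=+0.000084-0.000111i  product -0.000000+0.000000i
  m=-7: Y*=+0.000000-0.000000i  Y=+0.000029+0.001450i  product +0.000000+0.000000i
  m=-6: Y*=-0.000007-0.000002i  Y=-0.006095-0.007375i  product +0.000000+0.000000i
  m=-5: Y*=+0.000086+0.000091i  Y=+0.043994+0.009371i  product +0.000003+0.000005i
  m=-4: Y*=-0.000469-0.001566i  Y=-0.138058+0.068473i  product +0.000172+0.000184i
  m=-3: Y*=-0.002737+0.015539i  Y=+0.159018-0.337703i  product +0.004812+0.003395i
  m=-2: Y*=+0.064584-0.086777i  Y=+0.130551+0.557037i  product +0.056769+0.024647i
  m=-1: Y*=-0.421481+0.211713i  Y=-0.275073-0.218058i  product +0.162104+0.033671i
  m=+0: Y*=+0.940199-0.000000i  Y=-0.348324+0.000000i  product -0.327494+0.000000i
  m=+1: Y*=+0.421481+0.211713i  Y=+0.275073-0.218058i  product +0.162104-0.033671i
  m=+2: Y*=+0.064584+0.086777i  Y=+0.130551-0.557037i  product +0.056769-0.024647i
  m=+3: Y*=+0.002737+0.015539i  Y=-0.159018-0.337703i  product +0.004812-0.003395i
  m=+4: Y*=-0.000469+0.001566i  Y=-0.138058-0.068473i  product +0.000172-0.000184i
  m=+5: Y*=-0.000086+0.000091i  Y=-0.043994+0.009371i  product +0.000003-0.000005i
  m=+6: Y*=-0.000007+0.000002i  Y=-0.006095+0.007375i  product +0.000000-0.000000i
  m=+7: Y*=-0.000000-0.000000i  Y=-0.000029+0.001450i  product +0.000000-0.000000i
  m=+8: Y*=-0.000000-0.000000i  Y=+0.000084+0.000111i  product -0.000000-0.000000i
Accumulated sum +0.120227-0.000000i; after 4π/(2l+1) scaling, +0.088872-0.000000i ⇒ P_8 = 0.088872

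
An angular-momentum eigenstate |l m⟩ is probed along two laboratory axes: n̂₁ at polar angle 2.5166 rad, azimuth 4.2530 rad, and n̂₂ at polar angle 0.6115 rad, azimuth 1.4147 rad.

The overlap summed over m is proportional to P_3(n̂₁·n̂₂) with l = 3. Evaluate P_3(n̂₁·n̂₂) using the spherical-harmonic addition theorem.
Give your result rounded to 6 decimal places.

Term-by-term m-sum for l=3 (normalisation 4π/7 = 1.795196):
  m=-3: (0.082022, 0.015998) × (-0.035633, 0.070446) = (-0.004050, 0.005208)  (running Σ = (-0.004050, 0.005208))
  m=-2: (0.172161, -0.225521) × (-0.262463, -0.084709) = (-0.064290, 0.044607)  (running Σ = (-0.068339, 0.049815))
  m=-1: (-0.191860, -0.387841) × (0.067843, -0.431089) = (-0.180210, 0.056396)  (running Σ = (-0.248550, 0.106212))
  m=0: (-0.087262, -0.000000) × (0.107575, 0.000000) = (-0.009387, -0.000000)  (running Σ = (-0.257937, 0.106212))
  m=1: (0.191860, -0.387841) × (-0.067843, -0.431089) = (-0.180210, -0.056396)  (running Σ = (-0.438147, 0.049815))
  m=2: (0.172161, 0.225521) × (-0.262463, 0.084709) = (-0.064290, -0.044607)  (running Σ = (-0.502437, 0.005208))
  m=3: (-0.082022, 0.015998) × (0.035633, 0.070446) = (-0.004050, -0.005208)  (running Σ = (-0.506487, 0.000000))
Σ over m = (-0.506487, 0.000000); ×(4π/7) → (-0.909242, 0.000000). Real part: -0.909242

-0.909242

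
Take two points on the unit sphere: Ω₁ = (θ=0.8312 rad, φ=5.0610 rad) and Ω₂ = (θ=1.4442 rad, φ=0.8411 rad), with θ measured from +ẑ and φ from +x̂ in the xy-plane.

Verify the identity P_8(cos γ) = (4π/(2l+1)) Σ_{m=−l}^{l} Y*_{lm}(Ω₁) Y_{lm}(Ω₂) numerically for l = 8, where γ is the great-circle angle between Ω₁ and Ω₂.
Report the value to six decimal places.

-0.175246

Term-by-term m-sum for l=8 (normalisation 4π/17 = 0.739198):
  m=-8: (-0.042905, 0.015793) × (0.436140, -0.208326) = (-0.015423, 0.015826)  (running Σ = (-0.015423, 0.015826))
  m=-7: (-0.107656, -0.127472) × (0.227078, 0.094801) = (-0.012362, -0.039152)  (running Σ = (-0.027784, -0.023326))
  m=-6: (0.177011, -0.308534) × (-0.089527, -0.257827) = (-0.095396, -0.018016)  (running Σ = (-0.123180, -0.041342))
  m=-5: (0.453088, 0.078830) × (0.132186, -0.238052) = (0.078658, -0.097439)  (running Σ = (-0.044523, -0.138780))
  m=-4: (0.045997, 0.258114) × (-0.192350, 0.043581) = (-0.020096, -0.047644)  (running Σ = (-0.064619, -0.186424))
  m=-3: (0.156708, -0.090761) × (-0.227686, -0.161961) = (-0.050380, -0.004716)  (running Σ = (-0.114999, -0.191140))
  m=-2: (0.285188, 0.238859) × (0.017986, 0.160779) = (-0.033274, 0.050148)  (running Σ = (-0.148273, -0.140991))
  m=-1: (0.004639, -0.012764) × (-0.187432, 0.209569) = (0.001805, 0.003365)  (running Σ = (-0.146468, -0.137627))
  m=0: (0.369720, -0.000000) × (0.151085, 0.000000) = (0.055859, 0.000000)  (running Σ = (-0.090609, -0.137627))
  m=1: (-0.004639, -0.012764) × (0.187432, 0.209569) = (0.001805, -0.003365)  (running Σ = (-0.088803, -0.140991))
  m=2: (0.285188, -0.238859) × (0.017986, -0.160779) = (-0.033274, -0.050148)  (running Σ = (-0.122077, -0.191140))
  m=3: (-0.156708, -0.090761) × (0.227686, -0.161961) = (-0.050380, 0.004716)  (running Σ = (-0.172457, -0.186424))
  m=4: (0.045997, -0.258114) × (-0.192350, -0.043581) = (-0.020096, 0.047644)  (running Σ = (-0.192554, -0.138780))
  m=5: (-0.453088, 0.078830) × (-0.132186, -0.238052) = (0.078658, 0.097439)  (running Σ = (-0.113896, -0.041342))
  m=6: (0.177011, 0.308534) × (-0.089527, 0.257827) = (-0.095396, 0.018016)  (running Σ = (-0.209292, -0.023326))
  m=7: (0.107656, -0.127472) × (-0.227078, 0.094801) = (-0.012362, 0.039152)  (running Σ = (-0.221654, 0.015826))
  m=8: (-0.042905, -0.015793) × (0.436140, 0.208326) = (-0.015423, -0.015826)  (running Σ = (-0.237076, 0.000000))
Σ over m = (-0.237076, 0.000000); ×(4π/17) → (-0.175246, 0.000000). Real part: -0.175246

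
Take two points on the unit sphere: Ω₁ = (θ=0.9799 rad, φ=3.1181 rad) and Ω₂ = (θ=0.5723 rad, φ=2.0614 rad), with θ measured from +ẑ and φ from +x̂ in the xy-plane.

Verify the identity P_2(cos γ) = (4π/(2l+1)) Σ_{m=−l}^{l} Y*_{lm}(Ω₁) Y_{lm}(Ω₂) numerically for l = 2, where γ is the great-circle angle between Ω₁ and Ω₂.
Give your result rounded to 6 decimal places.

Summing Y*_{l m}(θ₁,φ₁)·Y_{l m}(θ₂,φ₂) over m ∈ [−2, 2]; prefactor 4π/(2·2+1) = 2.513274:
  m=-2: +0.266094-0.012512i × -0.062993+0.094165i = -0.015584+0.025845i  (running Σ = -0.015584+0.025845i)
  m=-1: -0.357316+0.008396i × -0.165716-0.310234i = +0.061818+0.109460i  (running Σ = +0.046234+0.135305i)
  m=0: -0.021731-0.000000i × +0.353275+0.000000i = -0.007677-0.000000i  (running Σ = +0.038557+0.135305i)
  m=1: +0.357316+0.008396i × +0.165716-0.310234i = +0.061818-0.109460i  (running Σ = +0.100375+0.025845i)
  m=2: +0.266094+0.012512i × -0.062993-0.094165i = -0.015584-0.025845i  (running Σ = +0.084791+0.000000i)
Accumulated sum +0.084791+0.000000i; after 4π/(2l+1) scaling, +0.213103+0.000000i ⇒ P_2 = 0.213103

0.213103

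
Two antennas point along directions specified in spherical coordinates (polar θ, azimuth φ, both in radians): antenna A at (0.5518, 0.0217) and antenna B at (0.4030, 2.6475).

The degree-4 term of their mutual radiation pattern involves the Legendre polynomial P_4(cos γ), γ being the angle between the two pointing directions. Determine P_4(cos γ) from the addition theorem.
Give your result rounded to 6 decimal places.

Term-by-term m-sum for l=4 (normalisation 4π/9 = 1.396263):
  [-4]  conj(Y_{4,-4})(Ω₁) = +0.033294+0.002897i ; Y_{4,-4}(Ω₂) = -0.004130+0.009619i ; Δ = -0.000165+0.000308i
  [-3]  conj(Y_{4,-3})(Ω₁) = +0.153228+0.009989i ; Y_{4,-3}(Ω₂) = -0.006140-0.069180i ; Δ = -0.000250-0.010662i
  [-2]  conj(Y_{4,-2})(Ω₁) = +0.374384+0.016258i ; Y_{4,-2}(Ω₂) = +0.139375+0.211524i ; Δ = +0.048741+0.081457i
  [-1]  conj(Y_{4,-1})(Ω₁) = +0.438410+0.009515i ; Y_{4,-1}(Ω₂) = -0.439263-0.236612i ; Δ = -0.190326-0.107912i
  [+0]  conj(Y_{4,0})(Ω₁) = -0.036933-0.000000i ; Y_{4,0}(Ω₂) = +0.283057+0.000000i ; Δ = -0.010454-0.000000i
  [+1]  conj(Y_{4,1})(Ω₁) = -0.438410+0.009515i ; Y_{4,1}(Ω₂) = +0.439263-0.236612i ; Δ = -0.190326+0.107912i
  [+2]  conj(Y_{4,2})(Ω₁) = +0.374384-0.016258i ; Y_{4,2}(Ω₂) = +0.139375-0.211524i ; Δ = +0.048741-0.081457i
  [+3]  conj(Y_{4,3})(Ω₁) = -0.153228+0.009989i ; Y_{4,3}(Ω₂) = +0.006140-0.069180i ; Δ = -0.000250+0.010662i
  [+4]  conj(Y_{4,4})(Ω₁) = +0.033294-0.002897i ; Y_{4,4}(Ω₂) = -0.004130-0.009619i ; Δ = -0.000165-0.000308i
Accumulated sum -0.294455+0.000000i; after 4π/(2l+1) scaling, -0.411136+0.000000i ⇒ P_4 = -0.411136

-0.411136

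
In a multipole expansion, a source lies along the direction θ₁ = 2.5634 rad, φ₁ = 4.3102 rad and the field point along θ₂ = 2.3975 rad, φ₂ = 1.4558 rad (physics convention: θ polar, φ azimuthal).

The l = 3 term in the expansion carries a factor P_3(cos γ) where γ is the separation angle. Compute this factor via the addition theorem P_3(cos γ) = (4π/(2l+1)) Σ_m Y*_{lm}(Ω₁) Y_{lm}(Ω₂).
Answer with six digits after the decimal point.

Term-by-term m-sum for l=3 (normalisation 4π/7 = 1.795196):
  [-3]  conj(Y_{3,-3})(Ω₁) = +0.063635+0.024260i ; Y_{3,-3}(Ω₂) = -0.043841+0.121996i ; Δ = -0.005749+0.006700i
  [-2]  conj(Y_{3,-2})(Ω₁) = +0.177291-0.184152i ; Y_{3,-2}(Ω₂) = +0.335835+0.078631i ; Δ = +0.074021-0.047904i
  [-1]  conj(Y_{3,-1})(Ω₁) = -0.173297-0.407398i ; Y_{3,-1}(Ω₂) = +0.042856-0.371026i ; Δ = -0.158582+0.046838i
  [+0]  conj(Y_{3,0})(Ω₁) = -0.158330-0.000000i ; Y_{3,0}(Ω₂) = +0.080636+0.000000i ; Δ = -0.012767-0.000000i
  [+1]  conj(Y_{3,1})(Ω₁) = +0.173297-0.407398i ; Y_{3,1}(Ω₂) = -0.042856-0.371026i ; Δ = -0.158582-0.046838i
  [+2]  conj(Y_{3,2})(Ω₁) = +0.177291+0.184152i ; Y_{3,2}(Ω₂) = +0.335835-0.078631i ; Δ = +0.074021+0.047904i
  [+3]  conj(Y_{3,3})(Ω₁) = -0.063635+0.024260i ; Y_{3,3}(Ω₂) = +0.043841+0.121996i ; Δ = -0.005749-0.006700i
Total Σ_m = -0.193389+0.000000i. Multiply by 1.795196: -0.347171+0.000000i. P_3(cos γ) = -0.347171

-0.347171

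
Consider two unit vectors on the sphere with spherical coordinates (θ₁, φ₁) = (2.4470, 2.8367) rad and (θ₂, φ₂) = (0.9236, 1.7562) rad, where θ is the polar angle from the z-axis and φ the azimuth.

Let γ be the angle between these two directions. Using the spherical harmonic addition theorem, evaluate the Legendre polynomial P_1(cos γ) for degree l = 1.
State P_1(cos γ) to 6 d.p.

-0.222805

Summing Y*_{l m}(θ₁,φ₁)·Y_{l m}(θ₂,φ₂) over m ∈ [−1, 1]; prefactor 4π/(2·1+1) = 4.188790:
  m=-1: Y*=-0.210942+0.066385i  Y=-0.050810-0.270904i  product +0.028702+0.053772i
  m=+0: Y*=-0.375400-0.000000i  Y=+0.294604+0.000000i  product -0.110594-0.000000i
  m=+1: Y*=+0.210942+0.066385i  Y=+0.050810-0.270904i  product +0.028702-0.053772i
Σ over m = -0.053191+0.000000i; ×(4π/3) → -0.222805+0.000000i. Real part: -0.222805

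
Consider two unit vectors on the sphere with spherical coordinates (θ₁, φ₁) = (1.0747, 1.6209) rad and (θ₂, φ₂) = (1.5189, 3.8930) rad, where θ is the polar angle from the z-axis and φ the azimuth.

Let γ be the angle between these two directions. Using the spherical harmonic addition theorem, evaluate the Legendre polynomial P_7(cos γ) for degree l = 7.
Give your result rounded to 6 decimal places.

-0.291541

Addition theorem: P_7(cos γ) = (4π/15) Σ_m Y*_{lm}(Ω₁) Y_{lm}(Ω₂), m = −7…7:
  m=-7: Y*=0.06990 - 0.19107j  Y=-0.25784 - 0.42295j  product -0.09884 + 0.01970j
  m=-6: Y*=-0.39355 - 0.12201j  Y=-0.01950 + 0.09428j  product 0.01918 - 0.03472j
  m=-5: Y*=-0.09310 + 0.36381j  Y=-0.28718 + 0.20305j  product -0.04714 - 0.12338j
  m=-4: Y*=-0.01117 - 0.00227j  Y=0.11123 + 0.01522j  product -0.00121 - 0.00042j
  m=-3: Y*=-0.05198 + 0.34321j  Y=0.19645 + 0.24124j  product -0.09301 + 0.05488j
  m=-2: Y*=0.14798 + 0.01488j  Y=0.00809 - 0.11875j  product 0.00296 - 0.01745j
  m=-1: Y*=-0.01453 + 0.28984j  Y=0.21629 - 0.20207j  product 0.05542 + 0.06563j
  m=+0: Y*=0.18803 + 0.00000j  Y=-0.12099 + 0.00000j  product -0.02275 + 0.00000j
  m=+1: Y*=0.01453 + 0.28984j  Y=-0.21629 - 0.20207j  product 0.05542 - 0.06563j
  m=+2: Y*=0.14798 - 0.01488j  Y=0.00809 + 0.11875j  product 0.00296 + 0.01745j
  m=+3: Y*=0.05198 + 0.34321j  Y=-0.19645 + 0.24124j  product -0.09301 - 0.05488j
  m=+4: Y*=-0.01117 + 0.00227j  Y=0.11123 - 0.01522j  product -0.00121 + 0.00042j
  m=+5: Y*=0.09310 + 0.36381j  Y=0.28718 + 0.20305j  product -0.04714 + 0.12338j
  m=+6: Y*=-0.39355 + 0.12201j  Y=-0.01950 - 0.09428j  product 0.01918 + 0.03472j
  m=+7: Y*=-0.06990 - 0.19107j  Y=0.25784 - 0.42295j  product -0.09884 - 0.01970j
Accumulated sum -0.34800 - 0.00000j; after 4π/(2l+1) scaling, -0.29154 - 0.00000j ⇒ P_7 = -0.291541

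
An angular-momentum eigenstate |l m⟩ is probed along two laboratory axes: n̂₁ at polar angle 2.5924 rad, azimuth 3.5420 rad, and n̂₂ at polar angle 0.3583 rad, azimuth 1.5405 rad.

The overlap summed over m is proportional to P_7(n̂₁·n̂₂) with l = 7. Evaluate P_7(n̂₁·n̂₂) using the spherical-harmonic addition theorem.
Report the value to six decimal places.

0.411116

Term-by-term m-sum for l=7 (normalisation 4π/15 = 0.837758):
  m=-7: Y*=+0.004981-0.001755i  Y=-0.000069+0.000319i  product +0.000000+0.000002i
  m=-6: Y*=+0.023860-0.021749i  Y=-0.003205-0.000589i  product -0.000089+0.000056i
  m=-5: Y*=+0.050276-0.109265i  Y=+0.003054-0.020010i  product -0.002033-0.001340i
  m=-4: Y*=+0.009252-0.299975i  Y=+0.086681+0.010556i  product +0.003969-0.025904i
  m=-3: Y*=-0.174338-0.450053i  Y=-0.023864+0.261844i  product +0.122004-0.034909i
  m=-2: Y*=-0.269847-0.278298i  Y=-0.512936-0.031118i  product +0.129754+0.151146i
  m=-1: Y*=+0.110173+0.046633i  Y=+0.014964-0.493760i  product +0.024674-0.053701i
  m=+0: Y*=+0.432904-0.000000i  Y=-0.152052+0.000000i  product -0.065824+0.000000i
  m=+1: Y*=-0.110173+0.046633i  Y=-0.014964-0.493760i  product +0.024674+0.053701i
  m=+2: Y*=-0.269847+0.278298i  Y=-0.512936+0.031118i  product +0.129754-0.151146i
  m=+3: Y*=+0.174338-0.450053i  Y=+0.023864+0.261844i  product +0.122004+0.034909i
  m=+4: Y*=+0.009252+0.299975i  Y=+0.086681-0.010556i  product +0.003969+0.025904i
  m=+5: Y*=-0.050276-0.109265i  Y=-0.003054-0.020010i  product -0.002033+0.001340i
  m=+6: Y*=+0.023860+0.021749i  Y=-0.003205+0.000589i  product -0.000089-0.000056i
  m=+7: Y*=-0.004981-0.001755i  Y=+0.000069+0.000319i  product +0.000000-0.000002i
Accumulated sum +0.490734+0.000000i; after 4π/(2l+1) scaling, +0.411116+0.000000i ⇒ P_7 = 0.411116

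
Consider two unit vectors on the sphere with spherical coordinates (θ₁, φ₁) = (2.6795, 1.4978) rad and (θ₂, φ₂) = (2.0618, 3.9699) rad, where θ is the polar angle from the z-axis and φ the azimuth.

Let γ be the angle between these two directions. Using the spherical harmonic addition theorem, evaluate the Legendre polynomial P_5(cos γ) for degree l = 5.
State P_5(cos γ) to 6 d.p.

0.200590

Addition theorem: P_5(cos γ) = (4π/11) Σ_m Y*_{lm}(Ω₁) Y_{lm}(Ω₂), m = −5…5:
  term(m=-5) = +0.001981+0.000414i   from Y*(Ω₁)=+0.002918+0.007636i, Y(Ω₂)=+0.133756-0.208288i
  term(m=-4) = -0.019429+0.009714i   from Y*(Ω₁)=-0.049704+0.014940i, Y(Ω₂)=+0.412386-0.071484i
  term(m=-3) = +0.019163-0.040951i   from Y*(Ω₁)=-0.041363-0.185852i, Y(Ω₂)=+0.188078+0.144968i
  term(m=-2) = -0.020124-0.085254i   from Y*(Ω₁)=+0.418750-0.061572i, Y(Ω₂)=-0.017739-0.206199i
  term(m=-1) = +0.110928+0.087792i   from Y*(Ω₁)=+0.033995+0.464876i, Y(Ω₂)=+0.205202-0.223614i
  term(m=+0) = -0.009450+0.000000i   from Y*(Ω₁)=+0.067169-0.000000i, Y(Ω₂)=-0.140689+0.000000i
  term(m=+1) = +0.110928-0.087792i   from Y*(Ω₁)=-0.033995+0.464876i, Y(Ω₂)=-0.205202-0.223614i
  term(m=+2) = -0.020124+0.085254i   from Y*(Ω₁)=+0.418750+0.061572i, Y(Ω₂)=-0.017739+0.206199i
  term(m=+3) = +0.019163+0.040951i   from Y*(Ω₁)=+0.041363-0.185852i, Y(Ω₂)=-0.188078+0.144968i
  term(m=+4) = -0.019429-0.009714i   from Y*(Ω₁)=-0.049704-0.014940i, Y(Ω₂)=+0.412386+0.071484i
  term(m=+5) = +0.001981-0.000414i   from Y*(Ω₁)=-0.002918+0.007636i, Y(Ω₂)=-0.133756-0.208288i
Σ over m = +0.175587-0.000000i; ×(4π/11) → +0.200590-0.000000i. Real part: 0.200590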